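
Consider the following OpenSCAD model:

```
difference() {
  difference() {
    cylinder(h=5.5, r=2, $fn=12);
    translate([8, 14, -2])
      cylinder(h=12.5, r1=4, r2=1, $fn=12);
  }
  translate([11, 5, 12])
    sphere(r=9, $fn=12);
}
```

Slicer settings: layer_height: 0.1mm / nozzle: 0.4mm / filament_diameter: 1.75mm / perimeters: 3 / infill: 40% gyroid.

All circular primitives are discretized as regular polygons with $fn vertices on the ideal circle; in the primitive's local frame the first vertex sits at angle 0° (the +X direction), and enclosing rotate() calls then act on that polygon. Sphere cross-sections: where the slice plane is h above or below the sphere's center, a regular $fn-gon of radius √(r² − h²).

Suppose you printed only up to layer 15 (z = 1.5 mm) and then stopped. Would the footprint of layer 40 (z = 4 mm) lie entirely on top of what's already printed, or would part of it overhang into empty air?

entirely on top

Compare the two slices. At z = 1.5: the r=2 cylinder contributes a regular 12-gon of circumradius 2 (area = (12/2)·2.000²·sin(360°/12) = 12.00 mm²); the cone at (8, 14) (r1=4→r2=1) has section circumradius 3.160 here — a regular 12-gon (area = (12/2)·3.160²·sin(360°/12) = 29.96 mm²); Subtracting the remaining from the first: starting from the r=2 cylinder (12.00 mm²), the cone at (8, 14) misses the remaining region (no effect) — area = 12.00 mm²; the sphere at (11, 5) does not reach this height (|z−center|=10.500 > r=9); After the difference (first − rest): none of the subtracted shapes is present at this height, so that combined region is unchanged — area = 12.00 mm². At z = 4: the r=2 cylinder contributes a regular 12-gon of circumradius 2 (area = (12/2)·2.000²·sin(360°/12) = 12.00 mm²); the cone at (8, 14) (r1=4→r2=1) has section circumradius 2.560 here — a regular 12-gon (area = (12/2)·2.560²·sin(360°/12) = 19.66 mm²); Taking the first minus the rest: starting from the r=2 cylinder (12.00 mm²), the cone at (8, 14) misses the remaining region (no effect) — area = 12.00 mm²; the r=9 sphere at (11, 5) contributes a regular 12-gon of circumradius √(9²−8²) = 4.123 (area = (12/2)·4.123²·sin(360°/12) = 51.00 mm²); After the difference (first − rest): starting from the result so far (12.00 mm²), the r=9 sphere at (11, 5) misses the remaining region (no effect) — area = 12.00 mm². Checking containment: the cross-section at z = 4 is a subset of the cross-section at z = 1.5.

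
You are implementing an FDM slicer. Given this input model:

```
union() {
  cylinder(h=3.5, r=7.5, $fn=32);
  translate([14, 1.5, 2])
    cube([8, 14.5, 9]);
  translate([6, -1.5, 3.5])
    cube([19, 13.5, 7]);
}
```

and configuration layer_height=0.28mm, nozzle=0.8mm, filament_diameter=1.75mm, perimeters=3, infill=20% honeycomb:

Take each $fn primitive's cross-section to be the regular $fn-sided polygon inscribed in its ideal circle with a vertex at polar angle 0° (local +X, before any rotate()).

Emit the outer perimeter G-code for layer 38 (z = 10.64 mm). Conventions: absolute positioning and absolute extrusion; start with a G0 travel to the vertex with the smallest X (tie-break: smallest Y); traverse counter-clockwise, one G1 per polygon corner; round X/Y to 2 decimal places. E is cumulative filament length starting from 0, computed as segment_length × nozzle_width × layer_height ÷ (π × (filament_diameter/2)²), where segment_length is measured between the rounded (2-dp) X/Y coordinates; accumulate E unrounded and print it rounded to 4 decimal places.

At z = 10.64 mm: the cylinder is not intersected at this z (z outside [0, 3.5]); the cube at (14, 1.5) (footprint 8×14.5) is included at this height; the cube at (6, -1.5) is not intersected at this z (z outside [3.5, 10.5]); Merging all regions: only the 8×14.5 cube at (14, 1.5) is present, so the union is just that shape — 1 connected region. The outline is a single polygon with 4 vertices. Extrusion per mm of travel: 0.8 × 0.28 / (π × 0.875²) = 0.093128. Accumulating E over each segment gives final E = 4.1908.

G0 X14.00 Y1.50 Z10.64
G1 X22.00 Y1.50 E0.7450
G1 X22.00 Y16.00 E2.0954
G1 X14.00 Y16.00 E2.8404
G1 X14.00 Y1.50 E4.1908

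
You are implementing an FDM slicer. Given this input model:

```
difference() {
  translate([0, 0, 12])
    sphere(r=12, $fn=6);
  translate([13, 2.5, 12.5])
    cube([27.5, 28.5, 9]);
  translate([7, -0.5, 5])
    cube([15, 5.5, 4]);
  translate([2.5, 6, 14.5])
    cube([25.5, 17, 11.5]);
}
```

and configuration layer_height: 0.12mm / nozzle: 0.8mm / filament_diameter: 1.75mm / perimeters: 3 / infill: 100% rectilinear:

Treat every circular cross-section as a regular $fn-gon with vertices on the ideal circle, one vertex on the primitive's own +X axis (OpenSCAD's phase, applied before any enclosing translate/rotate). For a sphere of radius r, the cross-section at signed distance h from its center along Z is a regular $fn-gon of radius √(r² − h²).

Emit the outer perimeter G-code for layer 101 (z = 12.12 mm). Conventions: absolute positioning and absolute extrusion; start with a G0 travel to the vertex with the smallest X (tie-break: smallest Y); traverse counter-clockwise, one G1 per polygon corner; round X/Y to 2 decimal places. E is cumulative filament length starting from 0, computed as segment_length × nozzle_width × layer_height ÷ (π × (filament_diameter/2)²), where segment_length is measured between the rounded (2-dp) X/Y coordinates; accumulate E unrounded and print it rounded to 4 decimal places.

G0 X-12.00 Y0.00 Z12.12
G1 X-6.00 Y-10.39 E0.4789
G1 X6.00 Y-10.39 E0.9578
G1 X12.00 Y0.00 E1.4367
G1 X6.00 Y10.39 E1.9155
G1 X-6.00 Y10.39 E2.3945
G1 X-12.00 Y0.00 E2.8734

At z = 12.12 mm: the r=12 sphere slices to a regular 6-gon of circumradius 11.999 (√(r²−h²) with h=0.12 from center); the cube at (13, 2.5) does not reach this height (z outside [12.5, 21.5]); the cube at (7, -0.5) is not intersected at this z (z outside [5, 9]); the cube at (2.5, 6) is not intersected at this z (z outside [14.5, 26]); Subtracting the remaining from the first: none of the subtracted shapes is present at this height, so the r=12 sphere is unchanged — 1 connected region. The outline is a single polygon with 6 vertices. Extrusion per mm of travel: 0.8 × 0.12 / (π × 0.875²) = 0.039912. Accumulating E over each segment gives final E = 2.8734.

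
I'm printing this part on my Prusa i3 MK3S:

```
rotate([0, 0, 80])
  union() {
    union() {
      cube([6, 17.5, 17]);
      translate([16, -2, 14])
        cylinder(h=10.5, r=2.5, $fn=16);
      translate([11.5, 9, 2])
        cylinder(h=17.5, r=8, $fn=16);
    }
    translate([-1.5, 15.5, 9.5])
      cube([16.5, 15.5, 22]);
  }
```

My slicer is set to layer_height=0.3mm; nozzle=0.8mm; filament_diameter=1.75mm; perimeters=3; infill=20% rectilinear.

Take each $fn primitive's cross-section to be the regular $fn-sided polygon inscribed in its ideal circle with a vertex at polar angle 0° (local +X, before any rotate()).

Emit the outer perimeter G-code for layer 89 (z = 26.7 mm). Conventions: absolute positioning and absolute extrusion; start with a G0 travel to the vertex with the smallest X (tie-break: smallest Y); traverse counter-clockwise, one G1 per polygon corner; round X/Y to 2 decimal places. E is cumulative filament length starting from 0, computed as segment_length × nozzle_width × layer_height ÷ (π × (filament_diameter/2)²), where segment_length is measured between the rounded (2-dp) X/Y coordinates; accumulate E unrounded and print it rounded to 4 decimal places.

G0 X-30.79 Y3.91 Z26.70
G1 X-15.52 Y1.21 E1.5473
G1 X-12.66 Y17.46 E3.1936
G1 X-27.92 Y20.16 E4.7399
G1 X-30.79 Y3.91 E6.3865

At z = 26.7 mm: the cube is not intersected at this z (z outside [0, 17]); the cylinder at (16, -2) does not reach this height (z outside [14, 24.5]); the cylinder at (11.5, 9) does not reach this height (z outside [2, 19.5]); Combining (union): nothing is present at this height; the 16.5×15.5 cube at (-1.5, 15.5) contributes its full rectangle; Taking the union: only the 16.5×15.5 cube at (-1.5, 15.5) is present, so the union is just that shape — 1 connected region; (rotated 80° about Z; rotation is an isometry so areas/perimeters/island counts are preserved). The outline is a single polygon with 4 vertices. Extrusion per mm of travel: 0.8 × 0.3 / (π × 0.875²) = 0.099780. Accumulating E over each segment gives final E = 6.3865.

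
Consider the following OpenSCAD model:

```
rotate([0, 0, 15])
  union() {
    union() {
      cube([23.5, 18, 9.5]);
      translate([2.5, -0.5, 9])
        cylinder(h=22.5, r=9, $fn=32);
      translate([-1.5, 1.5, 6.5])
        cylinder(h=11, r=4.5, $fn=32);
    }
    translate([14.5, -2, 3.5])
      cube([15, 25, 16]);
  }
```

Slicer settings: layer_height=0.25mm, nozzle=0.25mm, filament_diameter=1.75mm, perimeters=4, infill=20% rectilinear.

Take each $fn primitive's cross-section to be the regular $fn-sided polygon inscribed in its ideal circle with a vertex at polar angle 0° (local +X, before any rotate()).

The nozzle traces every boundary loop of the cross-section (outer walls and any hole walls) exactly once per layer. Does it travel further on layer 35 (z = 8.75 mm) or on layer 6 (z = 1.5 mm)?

Layer 35 (z = 8.75): the cube (footprint 23.5×18) is included at this height (perimeter 83.00 mm); the cylinder at (2.5, -0.5) is not intersected at this z (z outside [9, 31.5]); the r=4.5 cylinder at (-1.5, 1.5) gives a regular 32-gon of circumradius 4.5 (constant along its height) (perimeter = 2·32·4.500·sin(180°/32) = 28.23 mm); Combining (union): the regions partially overlap (shared area 13.55 mm²), so the edge portions inside another operand are dropped and the merged outline is re-measured after clipping — boundary = 95.72 mm; the cube at (14.5, -2) (footprint 15×25) is included at this height (perimeter 80.00 mm); Combining (union): the regions partially overlap (shared area 162.00 mm²), so the edge portions inside another operand are dropped and the merged outline is re-measured after clipping — boundary = 121.72 mm; (whole slice rotated 15° about Z — lengths, areas and connectivity unchanged). So its perimeter = 121.72 mm. Layer 6 (z = 1.5): the cube (footprint 23.5×18) is included at this height (perimeter 83.00 mm); the cylinder at (2.5, -0.5) does not reach this height (z outside [9, 31.5]); the cylinder at (-1.5, 1.5) does not reach this height (z outside [6.5, 17.5]); Merging all regions: only the 23.5×18 cube is present, so the union is just that shape — boundary = 83.00 mm; the cube at (14.5, -2) is absent (z outside [3.5, 19.5]); Merging all regions: only that combined region is present, so the union is just that shape — boundary = 83.00 mm; (rotated 15° about Z; rotation is an isometry so areas/perimeters/island counts are preserved). So its perimeter = 83.00 mm. Layer 35 is larger (121.72 vs 83.00 mm).

layer 35 (z = 8.75 mm)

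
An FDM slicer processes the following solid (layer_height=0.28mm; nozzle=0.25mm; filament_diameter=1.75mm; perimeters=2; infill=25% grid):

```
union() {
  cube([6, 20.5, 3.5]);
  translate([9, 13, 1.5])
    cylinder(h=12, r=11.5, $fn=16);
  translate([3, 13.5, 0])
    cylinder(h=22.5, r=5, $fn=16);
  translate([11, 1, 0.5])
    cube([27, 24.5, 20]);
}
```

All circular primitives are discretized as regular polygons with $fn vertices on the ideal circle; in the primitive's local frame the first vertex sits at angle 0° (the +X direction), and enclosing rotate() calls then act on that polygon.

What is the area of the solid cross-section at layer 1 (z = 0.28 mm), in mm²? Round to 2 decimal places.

144.23 mm²

At z = 0.28 mm: the cube is present — its section is the full 6×20.5 rectangle (area 123.00 mm²); the cylinder at (9, 13) does not reach this height (z outside [1.5, 13.5]); the r=5 cylinder at (3, 13.5) contributes a regular 16-gon of circumradius 5 (area = (16/2)·5.000²·sin(360°/16) = 76.54 mm²); the cube at (11, 1) is absent (z outside [0.5, 20.5]); Taking the union: the regions partially overlap — summed areas 199.54 mm² minus the doubly-counted overlap 55.31 mm² gives 144.23 mm² — area = 144.23 mm². Overall, the cross-section is a single solid region. Net area = 144.23 mm².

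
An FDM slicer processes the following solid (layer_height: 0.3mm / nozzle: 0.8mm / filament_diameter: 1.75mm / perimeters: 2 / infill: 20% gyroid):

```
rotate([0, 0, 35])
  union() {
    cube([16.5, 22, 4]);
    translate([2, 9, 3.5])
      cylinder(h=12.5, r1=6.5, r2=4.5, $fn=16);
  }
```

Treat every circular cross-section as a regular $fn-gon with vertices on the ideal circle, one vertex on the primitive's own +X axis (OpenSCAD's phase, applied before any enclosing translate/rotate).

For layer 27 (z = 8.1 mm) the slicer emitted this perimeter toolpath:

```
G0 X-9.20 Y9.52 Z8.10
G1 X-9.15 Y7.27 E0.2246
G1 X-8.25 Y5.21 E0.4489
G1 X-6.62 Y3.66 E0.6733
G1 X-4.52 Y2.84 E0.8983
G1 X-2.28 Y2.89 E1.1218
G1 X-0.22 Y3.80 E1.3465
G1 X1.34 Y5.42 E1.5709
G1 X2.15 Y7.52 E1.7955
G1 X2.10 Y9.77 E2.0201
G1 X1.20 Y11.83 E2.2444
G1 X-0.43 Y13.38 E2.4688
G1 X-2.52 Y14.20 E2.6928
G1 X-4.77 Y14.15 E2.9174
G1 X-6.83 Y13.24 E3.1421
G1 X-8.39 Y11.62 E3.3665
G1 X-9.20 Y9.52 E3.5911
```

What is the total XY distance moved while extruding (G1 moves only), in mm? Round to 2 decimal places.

Sum the Euclidean lengths of each G1 segment: total = 35.99 mm.

35.99 mm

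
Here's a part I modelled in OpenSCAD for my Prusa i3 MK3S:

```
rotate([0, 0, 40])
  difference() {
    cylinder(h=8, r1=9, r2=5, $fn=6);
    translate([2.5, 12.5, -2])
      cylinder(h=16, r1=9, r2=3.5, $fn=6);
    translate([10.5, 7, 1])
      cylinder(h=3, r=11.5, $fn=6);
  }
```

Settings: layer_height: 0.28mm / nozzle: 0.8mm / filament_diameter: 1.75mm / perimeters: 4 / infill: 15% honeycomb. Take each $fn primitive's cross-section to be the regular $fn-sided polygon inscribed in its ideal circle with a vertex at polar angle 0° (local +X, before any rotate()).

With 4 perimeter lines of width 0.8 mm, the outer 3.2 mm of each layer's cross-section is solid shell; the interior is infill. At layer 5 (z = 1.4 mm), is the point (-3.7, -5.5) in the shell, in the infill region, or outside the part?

At z = 1.4 mm: the cone (r1=9→r2=5) has section circumradius 8.300 here — a regular 6-gon; the cone at (2.5, 12.5) contributes a regular 6-gon of circumradius 7.831 (interpolated between r1=9 and r2=3.5 at t=0.212); the r=11.5 cylinder at (10.5, 7) gives a regular 6-gon of circumradius 11.5 (constant along its height); After the difference (first − rest): starting from the cone, the cone at (2.5, 12.5) partially overlaps it — only the 9.43 mm² overlap (of its 159.34 mm²) is removed, clipping the outline; the r=11.5 cylinder at (10.5, 7) partially overlaps it — only the 40.57 mm² overlap (of its 343.60 mm²) is removed, clipping the outline — 1 connected region; (whole slice rotated 40° about Z — lengths, areas and connectivity unchanged). Overall, the cross-section is a single solid region. Undo the 40° rotation: the query point maps to (-6.370, -1.835) in the un-rotated model frame. The nearest boundary edge runs (-4.15, -7.19)→(-8.30, 0.00); distance from the point to it = 0.75 mm. The point is inside the cross-section, 0.75 mm from the nearest boundary — within the 3.2 mm shell band (4 × 0.8).

shell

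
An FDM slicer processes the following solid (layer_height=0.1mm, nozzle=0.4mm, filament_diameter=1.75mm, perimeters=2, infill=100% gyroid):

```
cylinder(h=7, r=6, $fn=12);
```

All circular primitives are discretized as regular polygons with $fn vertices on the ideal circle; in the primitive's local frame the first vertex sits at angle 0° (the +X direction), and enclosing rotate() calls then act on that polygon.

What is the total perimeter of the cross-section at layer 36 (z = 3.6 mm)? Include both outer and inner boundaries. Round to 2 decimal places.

At z = 3.6 mm: the cylinder: section is a regular 12-gon, circumradius r=6 (perimeter = 2·12·6.000·sin(180°/12) = 37.27 mm). Overall, the cross-section is a single solid region. Total boundary length (outer) = 37.27 mm.

37.27 mm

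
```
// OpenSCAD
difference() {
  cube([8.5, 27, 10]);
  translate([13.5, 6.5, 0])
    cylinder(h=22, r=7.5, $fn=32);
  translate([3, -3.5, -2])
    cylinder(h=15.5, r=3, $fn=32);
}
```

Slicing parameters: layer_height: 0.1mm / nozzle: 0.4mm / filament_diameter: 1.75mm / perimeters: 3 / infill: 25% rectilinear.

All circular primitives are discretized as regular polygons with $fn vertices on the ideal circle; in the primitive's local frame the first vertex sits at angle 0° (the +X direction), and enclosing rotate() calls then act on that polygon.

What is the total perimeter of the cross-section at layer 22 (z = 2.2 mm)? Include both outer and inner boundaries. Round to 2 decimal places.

At z = 2.2 mm: the 8.5×27 cube contributes its full rectangle (perimeter 71.00 mm); the cylinder at (13.5, 6.5): section is a regular 32-gon, circumradius r=7.5 (perimeter = 2·32·7.500·sin(180°/32) = 47.05 mm); the r=3 cylinder at (3, -3.5) contributes a regular 32-gon of circumradius 3 (perimeter = 2·32·3.000·sin(180°/32) = 18.82 mm); Taking the first minus the rest: starting from the 8.5×27 cube, the r=7.5 cylinder at (13.5, 6.5) partially overlaps it — only the 19.06 mm² overlap (of its 175.58 mm²) is removed, clipping the outline; the r=3 cylinder at (3, -3.5) misses the remaining region (no effect) — boundary = 72.44 mm. Overall, the cross-section is a single solid region. Total boundary length (outer) = 72.44 mm.

72.44 mm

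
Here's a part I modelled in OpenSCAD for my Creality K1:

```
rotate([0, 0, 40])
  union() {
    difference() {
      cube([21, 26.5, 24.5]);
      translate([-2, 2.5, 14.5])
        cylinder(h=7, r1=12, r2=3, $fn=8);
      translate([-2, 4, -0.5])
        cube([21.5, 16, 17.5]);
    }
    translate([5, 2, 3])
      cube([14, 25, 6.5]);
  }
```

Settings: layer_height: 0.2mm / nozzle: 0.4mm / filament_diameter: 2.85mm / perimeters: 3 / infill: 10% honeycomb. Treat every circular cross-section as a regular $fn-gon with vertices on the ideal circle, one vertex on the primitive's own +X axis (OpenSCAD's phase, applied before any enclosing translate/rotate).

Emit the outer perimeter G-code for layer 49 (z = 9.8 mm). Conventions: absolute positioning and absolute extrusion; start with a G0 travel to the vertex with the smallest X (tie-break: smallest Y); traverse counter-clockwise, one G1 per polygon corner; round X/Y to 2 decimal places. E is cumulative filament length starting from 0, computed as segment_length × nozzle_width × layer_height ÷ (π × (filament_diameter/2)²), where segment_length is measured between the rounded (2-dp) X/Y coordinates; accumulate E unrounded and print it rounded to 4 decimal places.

At z = 9.8 mm: the cube (footprint 21×26.5) is included at this height; the cone at (-2, 2.5) does not reach this height (z outside [14.5, 21.5]); the cube at (-2, 4) (footprint 21.5×16) is included at this height; Taking the first minus the rest: starting from the 21×26.5 cube, the 21.5×16 cube at (-2, 4) partially overlaps it — only the 312.00 mm² overlap (of its 344.00 mm²) is removed, clipping the outline — 1 connected region; the cube at (5, 2) is absent (z outside [3, 9.5]); Merging all regions: only that combined region is present, so the union is just that shape — 1 connected region; (whole slice rotated 40° about Z — lengths, areas and connectivity unchanged). The outline is a single polygon with 8 vertices. Extrusion per mm of travel: 0.4 × 0.2 / (π × 1.425²) = 0.012540. Accumulating E over each segment gives final E = 1.6805.

G0 X-17.03 Y20.30 Z9.80
G1 X-12.86 Y15.32 E0.0815
G1 X2.08 Y27.86 E0.3261
G1 X12.37 Y15.60 E0.5268
G1 X-2.57 Y3.06 E0.7714
G1 X0.00 Y0.00 E0.8215
G1 X16.09 Y13.50 E1.0849
G1 X-0.95 Y33.80 E1.4172
G1 X-17.03 Y20.30 E1.6805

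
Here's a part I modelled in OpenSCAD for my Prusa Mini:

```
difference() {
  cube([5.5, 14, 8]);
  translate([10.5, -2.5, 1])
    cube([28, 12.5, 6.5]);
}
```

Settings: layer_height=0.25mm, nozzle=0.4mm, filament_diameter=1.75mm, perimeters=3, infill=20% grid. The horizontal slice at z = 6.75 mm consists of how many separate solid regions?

1

At z = 6.75 mm: the 5.5×14 cube contributes its full rectangle; the cube at (10.5, -2.5) is present — its section is the full 28×12.5 rectangle; Subtracting the remaining from the first: starting from the 5.5×14 cube, the 28×12.5 cube at (10.5, -2.5) misses the remaining region (no effect) — 1 connected region. The result has 1 disconnected region.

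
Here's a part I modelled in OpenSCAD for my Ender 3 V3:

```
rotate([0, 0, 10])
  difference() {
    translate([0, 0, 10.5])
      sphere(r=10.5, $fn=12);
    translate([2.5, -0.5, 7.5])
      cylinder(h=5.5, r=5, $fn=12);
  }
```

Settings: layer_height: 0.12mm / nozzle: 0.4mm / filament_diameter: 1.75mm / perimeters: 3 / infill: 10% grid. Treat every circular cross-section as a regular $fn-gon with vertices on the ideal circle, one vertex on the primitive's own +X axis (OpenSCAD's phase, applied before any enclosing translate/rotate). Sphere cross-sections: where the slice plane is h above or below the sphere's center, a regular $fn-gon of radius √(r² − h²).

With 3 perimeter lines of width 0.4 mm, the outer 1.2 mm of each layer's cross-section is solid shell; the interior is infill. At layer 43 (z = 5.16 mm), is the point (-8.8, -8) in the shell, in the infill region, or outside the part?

outside

At z = 5.16 mm: the r=10.5 sphere slices to a regular 12-gon of circumradius 9.041 (√(r²−h²) with h=5.34 from center); the cylinder at (2.5, -0.5) is not intersected at this z (z outside [7.5, 13]); After the difference (first − rest): none of the subtracted shapes is present at this height, so the r=10.5 sphere is unchanged — 1 connected region; (whole slice rotated 10° about Z — lengths, areas and connectivity unchanged). Overall, the cross-section is a single solid region. Undo the 10° rotation: the query point maps to (-10.055, -6.350) in the un-rotated model frame. The nearest boundary edge runs (-9.04, 0.00)→(-7.83, -4.52); distance from the point to it = 2.88 mm. The point is not inside any of the regions above, so it lies outside the cross-section (2.88 mm from the nearest boundary).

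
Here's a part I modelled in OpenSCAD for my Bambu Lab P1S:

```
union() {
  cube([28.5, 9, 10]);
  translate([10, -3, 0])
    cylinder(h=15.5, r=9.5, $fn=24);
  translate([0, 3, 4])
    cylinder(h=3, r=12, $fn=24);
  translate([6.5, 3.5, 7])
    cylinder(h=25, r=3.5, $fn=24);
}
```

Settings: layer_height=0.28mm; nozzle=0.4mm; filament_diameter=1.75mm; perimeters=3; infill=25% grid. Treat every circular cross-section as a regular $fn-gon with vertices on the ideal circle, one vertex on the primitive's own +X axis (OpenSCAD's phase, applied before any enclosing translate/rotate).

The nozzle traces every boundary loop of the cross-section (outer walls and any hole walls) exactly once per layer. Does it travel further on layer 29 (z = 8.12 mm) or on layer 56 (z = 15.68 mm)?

layer 29 (z = 8.12 mm)

Layer 29 (z = 8.12): the cube is present — its section is the full 28.5×9 rectangle (perimeter 75.00 mm); the cylinder at (10, -3): section is a regular 24-gon, circumradius r=9.5 (perimeter = 2·24·9.500·sin(180°/24) = 59.52 mm); the cylinder at (0, 3) does not reach this height (z outside [4, 7]); the r=3.5 cylinder at (6.5, 3.5) gives a regular 24-gon of circumradius 3.5 (constant along its height) (perimeter = 2·24·3.500·sin(180°/24) = 21.93 mm); Merging all regions: the regions partially overlap (shared area 122.46 mm²), so the edge portions inside another operand are dropped and the merged outline is re-measured after clipping — boundary = 92.99 mm. So its perimeter = 92.99 mm. Layer 56 (z = 15.68): the cube is not intersected at this z (z outside [0, 10]); the cylinder at (10, -3) is absent (z outside [0, 15.5]); the cylinder at (0, 3) is not intersected at this z (z outside [4, 7]); the cylinder at (6.5, 3.5): section is a regular 24-gon, circumradius r=3.5 (perimeter = 2·24·3.500·sin(180°/24) = 21.93 mm); Combining (union): only the r=3.5 cylinder at (6.5, 3.5) is present, so the union is just that shape — boundary = 21.93 mm. So its perimeter = 21.93 mm. Layer 29 is larger (92.99 vs 21.93 mm).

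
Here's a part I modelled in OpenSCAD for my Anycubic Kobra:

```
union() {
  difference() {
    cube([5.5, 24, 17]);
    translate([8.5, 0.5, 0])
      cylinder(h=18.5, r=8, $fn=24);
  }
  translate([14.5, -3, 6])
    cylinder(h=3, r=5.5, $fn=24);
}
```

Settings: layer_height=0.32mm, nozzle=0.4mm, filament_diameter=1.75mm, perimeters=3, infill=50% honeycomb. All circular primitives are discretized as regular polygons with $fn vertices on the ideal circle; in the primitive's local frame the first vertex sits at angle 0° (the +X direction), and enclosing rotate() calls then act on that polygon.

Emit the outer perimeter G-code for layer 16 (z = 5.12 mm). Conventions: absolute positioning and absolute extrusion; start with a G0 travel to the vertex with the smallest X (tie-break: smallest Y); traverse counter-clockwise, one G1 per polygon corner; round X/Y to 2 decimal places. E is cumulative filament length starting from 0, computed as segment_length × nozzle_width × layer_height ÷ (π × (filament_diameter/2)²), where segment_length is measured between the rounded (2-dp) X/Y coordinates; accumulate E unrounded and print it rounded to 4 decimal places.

G0 X0.00 Y0.00 Z5.12
G1 X0.57 Y0.00 E0.0303
G1 X0.50 Y0.50 E0.0572
G1 X0.77 Y2.57 E0.1683
G1 X1.57 Y4.50 E0.2795
G1 X2.84 Y6.16 E0.3907
G1 X4.50 Y7.43 E0.5019
G1 X5.50 Y7.84 E0.5594
G1 X5.50 Y24.00 E1.4194
G1 X0.00 Y24.00 E1.7121
G1 X0.00 Y0.00 E2.9893

At z = 5.12 mm: the cube is present — its section is the full 5.5×24 rectangle; the r=8 cylinder at (8.5, 0.5) gives a regular 24-gon of circumradius 8 (constant along its height); Subtracting the remaining from the first: starting from the 5.5×24 cube, the r=8 cylinder at (8.5, 0.5) partially overlaps it — only the 28.89 mm² overlap (of its 198.77 mm²) is removed, clipping the outline — 1 connected region; the cylinder at (14.5, -3) does not reach this height (z outside [6, 9]); Combining (union): only the result so far is present, so the union is just that shape — 1 connected region. The outline is a single polygon with 10 vertices. Extrusion per mm of travel: 0.4 × 0.32 / (π × 0.875²) = 0.053216. Accumulating E over each segment gives final E = 2.9893.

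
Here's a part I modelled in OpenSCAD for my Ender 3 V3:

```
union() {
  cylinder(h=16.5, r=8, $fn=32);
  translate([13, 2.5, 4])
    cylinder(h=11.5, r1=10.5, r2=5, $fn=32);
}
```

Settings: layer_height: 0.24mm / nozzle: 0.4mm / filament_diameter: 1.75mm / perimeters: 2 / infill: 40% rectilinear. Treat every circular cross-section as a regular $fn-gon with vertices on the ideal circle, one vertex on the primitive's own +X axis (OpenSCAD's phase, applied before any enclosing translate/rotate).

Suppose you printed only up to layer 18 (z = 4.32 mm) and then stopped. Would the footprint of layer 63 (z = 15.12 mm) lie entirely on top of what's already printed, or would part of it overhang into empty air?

entirely on top

Compare the two slices. At z = 4.32: the cylinder: section is a regular 32-gon, circumradius r=8 (area = (32/2)·8.000²·sin(360°/32) = 199.77 mm²); the cone at (13, 2.5) contributes a regular 32-gon of circumradius 10.347 (interpolated between r1=10.5 and r2=5 at t=0.028) (area = (32/2)·10.347²·sin(360°/32) = 334.18 mm²); Merging all regions: the regions partially overlap — summed areas 533.95 mm² minus the doubly-counted overlap 43.29 mm² gives 490.66 mm² — area = 490.66 mm². At z = 15.12: the r=8 cylinder gives a regular 32-gon of circumradius 8 (constant along its height) (area = (32/2)·8.000²·sin(360°/32) = 199.77 mm²); the cone at (13, 2.5) contributes a regular 32-gon of circumradius 5.182 (interpolated between r1=10.5 and r2=5 at t=0.967) (area = (32/2)·5.182²·sin(360°/32) = 83.81 mm²); Merging all regions: the 2 present regions are separate (no shared area or edge), so areas and boundary lengths simply add and each stays a separate island — area = 283.58 mm². Checking containment: the cross-section at z = 15.12 is a subset of the cross-section at z = 4.32.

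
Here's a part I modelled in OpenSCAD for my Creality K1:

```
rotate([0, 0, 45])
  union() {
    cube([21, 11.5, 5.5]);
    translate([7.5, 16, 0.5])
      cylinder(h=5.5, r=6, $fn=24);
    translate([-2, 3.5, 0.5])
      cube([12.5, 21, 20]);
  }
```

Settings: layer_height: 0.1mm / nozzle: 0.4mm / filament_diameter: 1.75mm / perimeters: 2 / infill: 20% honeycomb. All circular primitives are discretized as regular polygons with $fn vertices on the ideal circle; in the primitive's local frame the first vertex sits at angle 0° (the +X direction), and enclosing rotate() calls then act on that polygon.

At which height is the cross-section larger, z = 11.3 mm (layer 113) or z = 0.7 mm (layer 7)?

Layer 113 (z = 11.3): the cube is absent (z outside [0, 5.5]); the cylinder at (7.5, 16) is absent (z outside [0.5, 6]); the cube at (-2, 3.5) (footprint 12.5×21) is included at this height (area 262.50 mm²); Combining (union): only the 12.5×21 cube at (-2, 3.5) is present, so the union is just that shape — area = 262.50 mm²; (rotated 45° about Z; rotation is an isometry so areas/perimeters/island counts are preserved). So its area = 262.50 mm². Layer 7 (z = 0.7): the cube is present — its section is the full 21×11.5 rectangle (area 241.50 mm²); the r=6 cylinder at (7.5, 16) contributes a regular 24-gon of circumradius 6 (area = (24/2)·6.000²·sin(360°/24) = 111.81 mm²); the cube at (-2, 3.5) (footprint 12.5×21) is included at this height (area 262.50 mm²); Combining (union): the regions partially overlap — summed areas 615.81 mm² minus the doubly-counted overlap 174.44 mm² gives 441.37 mm² — area = 441.37 mm²; (whole slice rotated 45° about Z — lengths, areas and connectivity unchanged). So its area = 441.37 mm². Layer 7 is larger (441.37 vs 262.50 mm²).

layer 7 (z = 0.7 mm)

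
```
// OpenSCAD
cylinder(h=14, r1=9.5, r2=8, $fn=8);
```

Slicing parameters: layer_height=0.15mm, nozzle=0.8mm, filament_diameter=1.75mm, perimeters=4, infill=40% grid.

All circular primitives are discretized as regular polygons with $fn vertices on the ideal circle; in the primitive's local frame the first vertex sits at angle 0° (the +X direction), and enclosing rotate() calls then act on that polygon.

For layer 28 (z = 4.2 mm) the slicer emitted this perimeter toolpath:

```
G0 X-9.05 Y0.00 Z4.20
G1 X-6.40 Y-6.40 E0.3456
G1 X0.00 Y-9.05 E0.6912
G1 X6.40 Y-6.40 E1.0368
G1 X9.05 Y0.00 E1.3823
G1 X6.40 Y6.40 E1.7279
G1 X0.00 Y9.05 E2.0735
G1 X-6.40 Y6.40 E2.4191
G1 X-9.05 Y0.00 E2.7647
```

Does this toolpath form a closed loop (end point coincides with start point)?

Start point (G0): (-9.05, 0.00). End point (last G1): the path returns to the start — closed.

yes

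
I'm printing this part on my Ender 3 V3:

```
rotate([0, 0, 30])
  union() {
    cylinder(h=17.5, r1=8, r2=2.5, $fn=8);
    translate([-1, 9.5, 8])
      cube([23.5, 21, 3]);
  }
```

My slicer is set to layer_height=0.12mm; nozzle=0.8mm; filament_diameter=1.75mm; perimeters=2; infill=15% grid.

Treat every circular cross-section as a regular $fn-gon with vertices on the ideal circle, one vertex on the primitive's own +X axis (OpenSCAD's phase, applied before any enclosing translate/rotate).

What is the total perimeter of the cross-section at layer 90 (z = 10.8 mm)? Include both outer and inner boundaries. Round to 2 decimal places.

At z = 10.8 mm: the cone contributes a regular 8-gon of circumradius 4.606 (interpolated between r1=8 and r2=2.5 at t=0.617) (perimeter = 2·8·4.606·sin(180°/8) = 28.20 mm); the 23.5×21 cube at (-1, 9.5) contributes its full rectangle (perimeter 89.00 mm); Merging all regions: the 2 present regions are separate (no shared area or edge), so areas and boundary lengths simply add and each stays a separate island — boundary = 117.20 mm; (rotated 30° about Z; rotation is an isometry so areas/perimeters/island counts are preserved). Overall, the cross-section has 2 separate islands. Total boundary length (outer) = 117.20 mm.

117.20 mm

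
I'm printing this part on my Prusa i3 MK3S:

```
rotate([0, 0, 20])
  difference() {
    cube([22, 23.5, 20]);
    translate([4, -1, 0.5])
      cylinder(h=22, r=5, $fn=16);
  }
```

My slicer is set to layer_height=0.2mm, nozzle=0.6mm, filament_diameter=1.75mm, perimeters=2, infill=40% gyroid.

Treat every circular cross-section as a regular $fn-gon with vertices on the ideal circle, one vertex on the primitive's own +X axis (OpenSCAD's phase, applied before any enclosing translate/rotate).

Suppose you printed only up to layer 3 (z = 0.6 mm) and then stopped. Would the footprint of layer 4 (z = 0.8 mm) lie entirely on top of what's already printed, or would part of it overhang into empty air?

Compare the two slices. At z = 0.6: the cube (footprint 22×23.5) is included at this height (area 517.00 mm²); the cylinder at (4, -1): section is a regular 16-gon, circumradius r=5 (area = (16/2)·5.000²·sin(360°/16) = 76.54 mm²); Subtracting the remaining from the first: starting from the 22×23.5 cube (517.00 mm²), the r=5 cylinder at (4, -1) partially overlaps it — only the 27.53 mm² overlap (of its 76.54 mm²) is removed, clipping the outline — area = 489.47 mm²; (whole slice rotated 20° about Z — lengths, areas and connectivity unchanged). At z = 0.8: the 22×23.5 cube contributes its full rectangle (area 517.00 mm²); the cylinder at (4, -1): section is a regular 16-gon, circumradius r=5 (area = (16/2)·5.000²·sin(360°/16) = 76.54 mm²); After the difference (first − rest): starting from the 22×23.5 cube (517.00 mm²), the r=5 cylinder at (4, -1) partially overlaps it — only the 27.53 mm² overlap (of its 76.54 mm²) is removed, clipping the outline — area = 489.47 mm²; (whole slice rotated 20° about Z — lengths, areas and connectivity unchanged). Checking containment: the cross-section at z = 0.8 is a subset of the cross-section at z = 0.6.

entirely on top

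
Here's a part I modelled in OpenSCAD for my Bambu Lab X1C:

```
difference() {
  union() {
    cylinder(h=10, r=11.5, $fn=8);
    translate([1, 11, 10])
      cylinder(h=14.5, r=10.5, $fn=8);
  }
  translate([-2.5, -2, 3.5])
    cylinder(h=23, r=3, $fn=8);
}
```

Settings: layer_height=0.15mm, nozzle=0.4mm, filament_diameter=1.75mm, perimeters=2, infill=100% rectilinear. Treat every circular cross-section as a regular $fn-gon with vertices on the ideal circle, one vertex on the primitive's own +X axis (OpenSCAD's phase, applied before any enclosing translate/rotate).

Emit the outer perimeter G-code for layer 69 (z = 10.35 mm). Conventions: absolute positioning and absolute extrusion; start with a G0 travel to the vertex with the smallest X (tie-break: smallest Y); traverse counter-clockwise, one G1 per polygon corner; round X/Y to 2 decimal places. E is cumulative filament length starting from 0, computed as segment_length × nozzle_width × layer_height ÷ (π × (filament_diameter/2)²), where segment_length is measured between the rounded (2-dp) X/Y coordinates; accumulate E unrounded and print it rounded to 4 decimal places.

At z = 10.35 mm: the cylinder is absent (z outside [0, 10]); the r=10.5 cylinder at (1, 11) gives a regular 8-gon of circumradius 10.5 (constant along its height); Taking the union: only the r=10.5 cylinder at (1, 11) is present, so the union is just that shape — 1 connected region; the r=3 cylinder at (-2.5, -2) contributes a regular 8-gon of circumradius 3; Subtracting the remaining from the first: starting from the result so far, the r=3 cylinder at (-2.5, -2) misses the remaining region (no effect) — 1 connected region. The outline is a single polygon with 8 vertices. Extrusion per mm of travel: 0.4 × 0.15 / (π × 0.875²) = 0.024945. Accumulating E over each segment gives final E = 1.6032.

G0 X-9.50 Y11.00 Z10.35
G1 X-6.42 Y3.58 E0.2004
G1 X1.00 Y0.50 E0.4008
G1 X8.42 Y3.58 E0.6012
G1 X11.50 Y11.00 E0.8016
G1 X8.42 Y18.42 E1.0020
G1 X1.00 Y21.50 E1.2024
G1 X-6.42 Y18.42 E1.4028
G1 X-9.50 Y11.00 E1.6032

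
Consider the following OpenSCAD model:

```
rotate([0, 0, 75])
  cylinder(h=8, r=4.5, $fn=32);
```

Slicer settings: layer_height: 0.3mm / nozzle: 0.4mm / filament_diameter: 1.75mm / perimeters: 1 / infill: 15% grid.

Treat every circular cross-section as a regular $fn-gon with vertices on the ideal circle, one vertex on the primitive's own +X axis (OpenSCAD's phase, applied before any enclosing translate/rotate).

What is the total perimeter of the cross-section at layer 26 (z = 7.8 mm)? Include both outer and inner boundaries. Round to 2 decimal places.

At z = 7.8 mm: the r=4.5 cylinder gives a regular 32-gon of circumradius 4.5 (constant along its height) (perimeter = 2·32·4.500·sin(180°/32) = 28.23 mm); (whole slice rotated 75° about Z — lengths, areas and connectivity unchanged). Overall, the cross-section is a single solid region. Total boundary length (outer) = 28.23 mm.

28.23 mm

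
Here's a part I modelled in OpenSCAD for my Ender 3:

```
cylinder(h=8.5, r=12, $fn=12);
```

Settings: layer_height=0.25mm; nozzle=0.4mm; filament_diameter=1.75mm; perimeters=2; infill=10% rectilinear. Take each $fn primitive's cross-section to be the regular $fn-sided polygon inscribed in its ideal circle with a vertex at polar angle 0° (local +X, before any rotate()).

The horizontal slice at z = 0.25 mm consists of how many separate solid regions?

At z = 0.25 mm: the cylinder: section is a regular 12-gon, circumradius r=12. The result has 1 disconnected region.

1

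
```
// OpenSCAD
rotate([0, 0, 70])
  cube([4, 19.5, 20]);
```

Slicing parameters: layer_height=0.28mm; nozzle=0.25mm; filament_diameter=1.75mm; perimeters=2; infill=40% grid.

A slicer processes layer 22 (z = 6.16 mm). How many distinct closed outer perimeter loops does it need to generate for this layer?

At z = 6.16 mm: the cube (footprint 4×19.5) is included at this height; (rotated 70° about Z; rotation is an isometry so areas/perimeters/island counts are preserved). The result has 1 disconnected region.

1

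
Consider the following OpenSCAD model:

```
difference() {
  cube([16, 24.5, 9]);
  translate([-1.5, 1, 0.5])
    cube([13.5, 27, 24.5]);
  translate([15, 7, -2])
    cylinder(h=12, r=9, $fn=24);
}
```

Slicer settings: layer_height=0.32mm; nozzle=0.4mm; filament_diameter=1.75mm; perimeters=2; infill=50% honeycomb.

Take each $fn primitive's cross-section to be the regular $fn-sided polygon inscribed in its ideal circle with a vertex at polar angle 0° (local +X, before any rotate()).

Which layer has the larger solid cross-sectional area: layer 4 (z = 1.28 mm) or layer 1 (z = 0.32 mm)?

Layer 4 (z = 1.28): the 16×24.5 cube contributes its full rectangle (area 392.00 mm²); the cube at (-1.5, 1) (footprint 13.5×27) is included at this height (area 364.50 mm²); the cylinder at (15, 7): section is a regular 24-gon, circumradius r=9 (area = (24/2)·9.000²·sin(360°/24) = 251.57 mm²); Subtracting the remaining from the first: starting from the 16×24.5 cube (392.00 mm²), the 13.5×27 cube at (-1.5, 1) partially overlaps it — only the 282.00 mm² overlap (of its 364.50 mm²) is removed, clipping the outline; the r=9 cylinder at (15, 7) partially overlaps it — only the 66.43 mm² overlap (of its 251.57 mm²) is removed, clipping the outline — area = 43.57 mm². So its area = 43.57 mm². Layer 1 (z = 0.32): the cube is present — its section is the full 16×24.5 rectangle (area 392.00 mm²); the cube at (-1.5, 1) is absent (z outside [0.5, 25]); the r=9 cylinder at (15, 7) gives a regular 24-gon of circumradius 9 (constant along its height) (area = (24/2)·9.000²·sin(360°/24) = 251.57 mm²); After the difference (first − rest): starting from the 16×24.5 cube (392.00 mm²), the r=9 cylinder at (15, 7) partially overlaps it — only the 134.31 mm² overlap (of its 251.57 mm²) is removed, clipping the outline — area = 257.69 mm². So its area = 257.69 mm². Layer 1 is larger (257.69 vs 43.57 mm²).

layer 1 (z = 0.32 mm)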